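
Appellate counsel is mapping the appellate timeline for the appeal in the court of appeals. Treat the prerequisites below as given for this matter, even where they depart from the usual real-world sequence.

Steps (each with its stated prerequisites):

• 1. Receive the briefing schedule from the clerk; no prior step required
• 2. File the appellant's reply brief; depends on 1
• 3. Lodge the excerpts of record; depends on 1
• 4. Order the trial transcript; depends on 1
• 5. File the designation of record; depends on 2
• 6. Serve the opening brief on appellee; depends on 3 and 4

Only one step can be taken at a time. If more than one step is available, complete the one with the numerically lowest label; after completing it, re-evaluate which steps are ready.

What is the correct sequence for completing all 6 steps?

1 is the only step with nothing outstanding, so it goes first.
2, 3 and 4 are all available; 2 has the earlier label → 2.
Now 3, 4 and 5 have their prerequisites met. 3 has the earlier label, so 3 next.
4 and 5 are both available; 4 has the earlier label → 4.
Ready: 5 and 6. 5 has the earlier label → 5.
That leaves 6 as the only ready step → 6.

1 → 2 → 3 → 4 → 5 → 6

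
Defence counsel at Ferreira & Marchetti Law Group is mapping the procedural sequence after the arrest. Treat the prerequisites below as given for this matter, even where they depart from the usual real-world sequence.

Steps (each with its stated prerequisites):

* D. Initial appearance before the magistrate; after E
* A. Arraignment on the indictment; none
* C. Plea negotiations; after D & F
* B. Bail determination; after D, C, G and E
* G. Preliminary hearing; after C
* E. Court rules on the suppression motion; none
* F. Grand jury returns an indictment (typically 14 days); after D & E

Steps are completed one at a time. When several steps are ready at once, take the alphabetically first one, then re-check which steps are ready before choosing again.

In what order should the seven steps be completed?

A, E, D, F, C, G, B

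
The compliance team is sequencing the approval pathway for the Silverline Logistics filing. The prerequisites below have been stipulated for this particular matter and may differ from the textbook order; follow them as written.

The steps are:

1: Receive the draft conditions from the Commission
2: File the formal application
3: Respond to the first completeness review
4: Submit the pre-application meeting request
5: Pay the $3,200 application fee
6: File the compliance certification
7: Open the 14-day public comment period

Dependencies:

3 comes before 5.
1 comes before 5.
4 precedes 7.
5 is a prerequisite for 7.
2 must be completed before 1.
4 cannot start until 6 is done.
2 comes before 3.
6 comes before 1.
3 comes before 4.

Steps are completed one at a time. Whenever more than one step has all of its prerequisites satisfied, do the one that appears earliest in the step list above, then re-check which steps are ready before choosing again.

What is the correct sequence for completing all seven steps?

2 and 6 have no prerequisites; 2 is listed earlier, so 2 is first.
3 now also ready, so the ready set is {3, 6}; 3 is listed earlier → 3.
Next only 6 has its prerequisites met → 6.
1 and 4 are both available; 1 is listed earlier → 1.
5 now also ready, so the ready set is {4, 5}; 4 is listed earlier → 4.
5 is the only step now ready → 5.
Next only 7 has its prerequisites met → 7.

2, 3, 6, 1, 4, 5, 7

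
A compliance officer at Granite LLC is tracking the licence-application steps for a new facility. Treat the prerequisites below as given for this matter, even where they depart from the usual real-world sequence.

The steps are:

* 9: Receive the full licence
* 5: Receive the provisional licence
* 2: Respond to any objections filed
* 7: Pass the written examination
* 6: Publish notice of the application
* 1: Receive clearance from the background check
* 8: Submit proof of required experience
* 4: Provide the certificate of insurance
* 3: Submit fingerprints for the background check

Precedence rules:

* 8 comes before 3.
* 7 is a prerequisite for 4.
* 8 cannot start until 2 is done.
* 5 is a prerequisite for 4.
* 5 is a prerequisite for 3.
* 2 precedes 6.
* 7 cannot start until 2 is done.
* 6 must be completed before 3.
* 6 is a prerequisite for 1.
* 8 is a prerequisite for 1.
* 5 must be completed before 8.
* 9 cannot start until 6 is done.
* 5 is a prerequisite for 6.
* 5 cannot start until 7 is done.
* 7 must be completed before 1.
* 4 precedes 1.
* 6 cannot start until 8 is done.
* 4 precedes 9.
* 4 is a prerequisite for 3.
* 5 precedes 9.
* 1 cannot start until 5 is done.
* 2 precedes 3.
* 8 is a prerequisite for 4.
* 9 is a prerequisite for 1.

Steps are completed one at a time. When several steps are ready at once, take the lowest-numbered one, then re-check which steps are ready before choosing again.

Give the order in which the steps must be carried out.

2 → 7 → 5 → 8 → 4 → 6 → 3 → 9 → 1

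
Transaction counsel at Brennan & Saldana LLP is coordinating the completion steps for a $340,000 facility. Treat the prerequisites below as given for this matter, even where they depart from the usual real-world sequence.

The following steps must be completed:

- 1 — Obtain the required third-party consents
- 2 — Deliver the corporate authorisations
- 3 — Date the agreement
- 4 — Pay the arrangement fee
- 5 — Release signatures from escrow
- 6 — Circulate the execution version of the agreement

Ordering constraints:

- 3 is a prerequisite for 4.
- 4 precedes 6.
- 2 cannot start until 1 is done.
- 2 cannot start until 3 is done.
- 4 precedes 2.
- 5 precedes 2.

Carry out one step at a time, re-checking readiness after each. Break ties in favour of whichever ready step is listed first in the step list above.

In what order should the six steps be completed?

1 → 3 → 4 → 5 → 2 → 6

1, 3 and 5 have no prerequisites; 1 is listed earlier, so 1 is first.
Now 3 and 5 have their prerequisites met. 3 is listed earlier, so 3 next.
4 now also ready, so the ready set is {4, 5}; 4 is listed earlier → 4.
Ready: 5 and 6. 5 is listed earlier → 5.
2 now also ready, so the ready set is {2, 6}; 2 is listed earlier → 2.
6 needed 4, now all done → 6.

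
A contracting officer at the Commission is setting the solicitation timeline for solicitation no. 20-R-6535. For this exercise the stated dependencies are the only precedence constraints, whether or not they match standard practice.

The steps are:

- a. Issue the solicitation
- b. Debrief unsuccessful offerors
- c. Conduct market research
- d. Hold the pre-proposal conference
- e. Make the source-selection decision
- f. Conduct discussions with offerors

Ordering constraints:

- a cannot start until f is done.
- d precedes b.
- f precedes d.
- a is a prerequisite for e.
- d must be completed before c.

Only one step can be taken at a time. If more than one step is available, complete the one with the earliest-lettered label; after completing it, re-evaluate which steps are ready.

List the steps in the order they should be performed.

f is the only step with nothing outstanding, so it goes first.
a and d are both available; a has the earlier label → a.
d and e are both available; d has the earlier label → d.
b and c now also ready, so the ready set is {b, c, e}; b has the earlier label → b.
c and e are both available; c has the earlier label → c.
Next only e has its prerequisites met → e.

f, a, d, b, c, e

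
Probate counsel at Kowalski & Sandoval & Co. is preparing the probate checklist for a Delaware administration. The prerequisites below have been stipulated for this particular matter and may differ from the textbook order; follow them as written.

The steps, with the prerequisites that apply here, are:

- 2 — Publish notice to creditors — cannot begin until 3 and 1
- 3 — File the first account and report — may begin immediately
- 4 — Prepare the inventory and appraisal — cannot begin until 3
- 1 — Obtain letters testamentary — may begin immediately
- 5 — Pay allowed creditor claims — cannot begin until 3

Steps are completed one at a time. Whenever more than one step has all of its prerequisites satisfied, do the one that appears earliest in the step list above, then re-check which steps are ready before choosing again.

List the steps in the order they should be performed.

3, 4, 1, 2, 5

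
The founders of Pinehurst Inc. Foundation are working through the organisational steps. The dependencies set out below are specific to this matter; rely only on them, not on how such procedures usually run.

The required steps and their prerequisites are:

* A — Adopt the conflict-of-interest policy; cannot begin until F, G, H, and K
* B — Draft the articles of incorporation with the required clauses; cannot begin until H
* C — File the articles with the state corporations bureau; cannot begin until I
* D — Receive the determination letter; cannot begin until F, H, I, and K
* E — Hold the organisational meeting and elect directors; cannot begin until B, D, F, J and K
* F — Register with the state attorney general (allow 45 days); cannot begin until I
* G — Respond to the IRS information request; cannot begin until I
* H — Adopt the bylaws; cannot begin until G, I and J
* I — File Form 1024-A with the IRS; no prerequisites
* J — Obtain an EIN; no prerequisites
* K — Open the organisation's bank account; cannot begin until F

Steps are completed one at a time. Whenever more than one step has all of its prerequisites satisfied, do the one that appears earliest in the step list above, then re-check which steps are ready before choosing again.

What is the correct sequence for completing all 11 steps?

I, C, F, G, J, H, B, K, A, D, E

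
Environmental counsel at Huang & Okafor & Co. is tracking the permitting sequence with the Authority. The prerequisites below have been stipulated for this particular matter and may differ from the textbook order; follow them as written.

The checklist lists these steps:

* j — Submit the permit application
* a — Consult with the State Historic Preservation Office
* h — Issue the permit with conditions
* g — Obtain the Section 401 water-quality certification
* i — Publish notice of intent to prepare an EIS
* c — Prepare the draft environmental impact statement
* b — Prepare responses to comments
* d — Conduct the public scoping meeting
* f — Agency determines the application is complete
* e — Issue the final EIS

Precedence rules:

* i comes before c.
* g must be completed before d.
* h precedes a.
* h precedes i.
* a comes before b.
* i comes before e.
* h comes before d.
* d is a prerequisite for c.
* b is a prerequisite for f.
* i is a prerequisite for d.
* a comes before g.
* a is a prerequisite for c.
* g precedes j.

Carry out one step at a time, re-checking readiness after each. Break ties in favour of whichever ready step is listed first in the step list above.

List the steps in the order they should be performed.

h has no prerequisites → h first.
Now a and i have their prerequisites met. a is listed earlier, so a next.
g and b now also ready, so the ready set is {g, i, b}; g is listed earlier → g.
j, i and b are all available; j is listed earlier → j.
Ready: i and b. i is listed earlier → i.
d and e now also ready, so the ready set is {b, d, e}; b is listed earlier → b.
f now also ready, so the ready set is {d, f, e}; d is listed earlier → d.
c, f and e are all available; c is listed earlier → c.
Now f and e have their prerequisites met. f is listed earlier, so f next.
e needed i, now all done → e.

h, a, g, j, i, b, d, c, f, e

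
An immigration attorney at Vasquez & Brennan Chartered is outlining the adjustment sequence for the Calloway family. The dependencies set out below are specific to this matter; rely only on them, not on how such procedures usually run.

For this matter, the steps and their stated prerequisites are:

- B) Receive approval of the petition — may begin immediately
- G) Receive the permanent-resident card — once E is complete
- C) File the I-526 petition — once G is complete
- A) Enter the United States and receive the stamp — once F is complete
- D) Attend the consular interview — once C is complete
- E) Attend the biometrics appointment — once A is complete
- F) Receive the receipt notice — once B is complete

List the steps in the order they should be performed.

B, F, A, E, G, C, D

B has no prerequisites → B first.
F needed B, now all done → F.
That leaves A as the only ready step → A.
E needed A, now all done → E.
G needed E, now all done → G.
C needed G, now all done → C.
Next only D has its prerequisites met → D.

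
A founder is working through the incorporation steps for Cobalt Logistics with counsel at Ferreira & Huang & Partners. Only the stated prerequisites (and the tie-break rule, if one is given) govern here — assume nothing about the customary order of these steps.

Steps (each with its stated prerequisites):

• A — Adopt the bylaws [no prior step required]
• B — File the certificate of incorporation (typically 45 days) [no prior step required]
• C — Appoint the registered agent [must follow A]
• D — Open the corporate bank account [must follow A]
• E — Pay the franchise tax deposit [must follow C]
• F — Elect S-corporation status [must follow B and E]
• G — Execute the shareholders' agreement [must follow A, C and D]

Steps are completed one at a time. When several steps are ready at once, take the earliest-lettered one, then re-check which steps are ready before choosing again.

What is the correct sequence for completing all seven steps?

Nothing is required for A and B. A has the earlier label → A first.
B, C and D are all available; B has the earlier label → B.
Now C and D have their prerequisites met. C has the earlier label, so C next.
D and E are both available; D has the earlier label → D.
Ready: E and G. E has the earlier label → E.
F now also ready, so the ready set is {F, G}; F has the earlier label → F.
G needed A, C and D, now all done → G.

A B C D E F G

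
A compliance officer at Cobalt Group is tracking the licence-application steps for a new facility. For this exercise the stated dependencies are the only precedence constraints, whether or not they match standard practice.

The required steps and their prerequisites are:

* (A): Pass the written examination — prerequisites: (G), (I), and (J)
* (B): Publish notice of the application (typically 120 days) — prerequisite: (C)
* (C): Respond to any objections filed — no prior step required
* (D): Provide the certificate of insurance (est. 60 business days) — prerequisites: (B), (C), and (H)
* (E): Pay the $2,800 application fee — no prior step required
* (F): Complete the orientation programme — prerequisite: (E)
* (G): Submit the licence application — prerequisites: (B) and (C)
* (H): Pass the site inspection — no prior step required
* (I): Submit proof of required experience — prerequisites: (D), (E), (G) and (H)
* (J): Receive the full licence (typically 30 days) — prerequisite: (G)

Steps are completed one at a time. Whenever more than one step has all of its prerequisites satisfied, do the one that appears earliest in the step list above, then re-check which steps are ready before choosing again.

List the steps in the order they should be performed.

Nothing is required for (C), (E) and (H). (C) is listed earlier → (C) first.
Ready: (B), (E) and (H). (B) is listed earlier → (B).
(E), (G) and (H) are all available; (E) is listed earlier → (E).
Now (F), (G) and (H) have their prerequisites met. (F) is listed earlier, so (F) next.
(G) and (H) are both available; (G) is listed earlier → (G).
(J) now also ready, so the ready set is {(H), (J)}; (H) is listed earlier → (H).
(D) and (J) are both available; (D) is listed earlier → (D).
(I) now also ready, so the ready set is {(I), (J)}; (I) is listed earlier → (I).
(J) needed (G), now all done → (J).
That leaves (A) as the only ready step → (A).

(C) → (B) → (E) → (F) → (G) → (H) → (D) → (I) → (J) → (A)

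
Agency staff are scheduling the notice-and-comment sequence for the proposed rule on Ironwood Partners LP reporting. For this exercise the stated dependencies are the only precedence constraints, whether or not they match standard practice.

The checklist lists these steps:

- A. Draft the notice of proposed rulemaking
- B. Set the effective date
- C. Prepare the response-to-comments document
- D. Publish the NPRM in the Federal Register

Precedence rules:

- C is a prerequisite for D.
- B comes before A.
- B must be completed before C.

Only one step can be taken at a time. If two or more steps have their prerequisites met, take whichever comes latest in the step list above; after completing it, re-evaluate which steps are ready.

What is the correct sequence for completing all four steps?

B C D A

B has no prerequisites → B first.
Now C and A have their prerequisites met. C is listed later, so C next.
D now also ready, so the ready set is {D, A}; D is listed later → D.
A needed B, now all done → A.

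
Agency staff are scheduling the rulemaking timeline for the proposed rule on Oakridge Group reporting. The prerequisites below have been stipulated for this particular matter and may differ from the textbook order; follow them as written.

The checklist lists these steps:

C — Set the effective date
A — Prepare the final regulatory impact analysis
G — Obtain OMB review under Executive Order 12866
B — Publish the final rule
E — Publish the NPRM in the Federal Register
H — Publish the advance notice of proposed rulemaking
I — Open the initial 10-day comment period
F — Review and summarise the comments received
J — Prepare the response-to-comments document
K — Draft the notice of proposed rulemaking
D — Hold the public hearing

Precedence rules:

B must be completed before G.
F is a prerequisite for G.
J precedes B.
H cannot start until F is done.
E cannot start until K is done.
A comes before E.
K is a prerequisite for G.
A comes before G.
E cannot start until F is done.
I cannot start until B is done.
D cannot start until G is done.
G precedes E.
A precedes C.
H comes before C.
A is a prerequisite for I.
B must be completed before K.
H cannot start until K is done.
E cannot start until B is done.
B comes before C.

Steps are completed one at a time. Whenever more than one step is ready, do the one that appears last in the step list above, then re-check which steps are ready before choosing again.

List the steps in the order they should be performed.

J, F, B, K, H, A, I, G, D, E, C

Nothing is required for J, F and A. J is listed later → J first.
Ready: F, B and A. F is listed later → F.
Now B and A have their prerequisites met. B is listed later, so B next.
K and A are both available; K is listed later → K.
H and A are both available; H is listed later → H.
Next only A has its prerequisites met → A.
Ready: I, G and C. I is listed later → I.
Ready: G and C. G is listed later → G.
Ready: D, E and C. D is listed later → D.
E and C are both available; E is listed later → E.
C needed H, B and A, now all done → C.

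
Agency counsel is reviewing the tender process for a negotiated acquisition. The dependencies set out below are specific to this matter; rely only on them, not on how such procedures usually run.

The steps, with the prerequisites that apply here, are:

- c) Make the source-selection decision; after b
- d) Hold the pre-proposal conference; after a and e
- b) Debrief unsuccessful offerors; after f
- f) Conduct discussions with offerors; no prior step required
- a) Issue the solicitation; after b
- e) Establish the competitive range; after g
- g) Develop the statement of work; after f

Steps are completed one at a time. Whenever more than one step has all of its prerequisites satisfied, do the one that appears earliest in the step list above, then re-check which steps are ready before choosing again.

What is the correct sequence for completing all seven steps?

f is the only step with nothing outstanding, so it goes first.
Now b and g have their prerequisites met. b is listed earlier, so b next.
Now c, a and g have their prerequisites met. c is listed earlier, so c next.
a and g are both available; a is listed earlier → a.
Next only g has its prerequisites met → g.
That leaves e as the only ready step → e.
That leaves d as the only ready step → d.

f → b → c → a → g → e → d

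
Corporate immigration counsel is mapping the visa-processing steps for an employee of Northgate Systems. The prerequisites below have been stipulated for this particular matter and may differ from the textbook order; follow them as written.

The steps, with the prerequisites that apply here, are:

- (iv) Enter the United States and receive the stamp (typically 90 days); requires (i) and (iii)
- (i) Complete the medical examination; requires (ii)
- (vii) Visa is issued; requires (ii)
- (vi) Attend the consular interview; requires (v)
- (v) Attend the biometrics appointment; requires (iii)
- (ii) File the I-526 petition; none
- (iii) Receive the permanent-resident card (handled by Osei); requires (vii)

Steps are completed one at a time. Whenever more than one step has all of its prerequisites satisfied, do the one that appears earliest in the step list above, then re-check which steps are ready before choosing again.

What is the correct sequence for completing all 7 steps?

(ii) (i) (vii) (iii) (iv) (v) (vi)

(ii) is the only step with nothing outstanding, so it goes first.
(i) and (vii) are both available; (i) is listed earlier → (i).
That leaves (vii) as the only ready step → (vii).
(iii) needed (vii), now all done → (iii).
Now (iv) and (v) have their prerequisites met. (iv) is listed earlier, so (iv) next.
(v) is the only step now ready → (v).
That leaves (vi) as the only ready step → (vi).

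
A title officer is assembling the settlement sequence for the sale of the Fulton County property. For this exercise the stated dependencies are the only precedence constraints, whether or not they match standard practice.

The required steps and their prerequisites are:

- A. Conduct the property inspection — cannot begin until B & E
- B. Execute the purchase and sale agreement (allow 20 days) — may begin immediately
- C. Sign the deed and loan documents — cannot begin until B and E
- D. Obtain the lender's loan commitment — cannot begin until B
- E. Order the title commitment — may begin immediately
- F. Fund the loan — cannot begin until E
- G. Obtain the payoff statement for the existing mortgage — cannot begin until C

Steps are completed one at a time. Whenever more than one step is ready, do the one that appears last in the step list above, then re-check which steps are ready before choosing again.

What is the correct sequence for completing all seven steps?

E, F, B, D, C, G, A

E and B have no prerequisites; E is listed later, so E is first.
Now F and B have their prerequisites met. F is listed later, so F next.
B is the only step now ready → B.
D, C and A are all available; D is listed later → D.
Ready: C and A. C is listed later → C.
Now G and A have their prerequisites met. G is listed later, so G next.
A is the only step now ready → A.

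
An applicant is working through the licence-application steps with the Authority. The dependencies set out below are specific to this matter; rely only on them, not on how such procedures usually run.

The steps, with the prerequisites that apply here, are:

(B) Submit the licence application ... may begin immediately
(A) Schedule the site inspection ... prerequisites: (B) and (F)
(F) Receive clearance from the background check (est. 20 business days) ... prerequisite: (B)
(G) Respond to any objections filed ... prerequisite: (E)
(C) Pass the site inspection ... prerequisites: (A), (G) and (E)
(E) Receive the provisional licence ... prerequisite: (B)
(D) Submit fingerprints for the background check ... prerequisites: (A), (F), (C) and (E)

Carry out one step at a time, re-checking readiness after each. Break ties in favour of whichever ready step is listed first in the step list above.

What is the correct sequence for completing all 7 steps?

(B) → (F) → (A) → (E) → (G) → (C) → (D)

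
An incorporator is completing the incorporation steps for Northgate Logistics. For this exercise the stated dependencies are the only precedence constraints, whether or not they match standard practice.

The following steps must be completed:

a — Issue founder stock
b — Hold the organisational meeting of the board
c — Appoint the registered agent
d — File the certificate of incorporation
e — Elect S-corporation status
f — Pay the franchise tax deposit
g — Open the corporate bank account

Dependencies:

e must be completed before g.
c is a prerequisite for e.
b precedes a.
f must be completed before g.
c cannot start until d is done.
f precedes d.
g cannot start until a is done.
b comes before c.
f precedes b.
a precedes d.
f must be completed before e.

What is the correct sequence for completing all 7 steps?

f → b → a → d → c → e → g

f has no prerequisites → f first.
That leaves b as the only ready step → b.
a needed b, now all done → a.
d needed a and f, now all done → d.
c needed b and d, now all done → c.
e needed c and f, now all done → e.
g needed a, e and f, now all done → g.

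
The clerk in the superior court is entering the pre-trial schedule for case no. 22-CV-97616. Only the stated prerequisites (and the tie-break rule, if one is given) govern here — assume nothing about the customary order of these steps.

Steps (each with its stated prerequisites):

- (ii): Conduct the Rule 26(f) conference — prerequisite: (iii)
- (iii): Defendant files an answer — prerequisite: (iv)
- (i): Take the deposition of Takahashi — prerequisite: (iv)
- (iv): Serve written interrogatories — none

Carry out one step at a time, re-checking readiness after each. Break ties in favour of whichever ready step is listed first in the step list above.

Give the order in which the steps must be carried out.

(iv) → (iii) → (ii) → (i)

(iv) has no prerequisites → (iv) first.
(iii) and (i) are both available; (iii) is listed earlier → (iii).
(ii) now also ready, so the ready set is {(ii), (i)}; (ii) is listed earlier → (ii).
(i) needed (iv), now all done → (i).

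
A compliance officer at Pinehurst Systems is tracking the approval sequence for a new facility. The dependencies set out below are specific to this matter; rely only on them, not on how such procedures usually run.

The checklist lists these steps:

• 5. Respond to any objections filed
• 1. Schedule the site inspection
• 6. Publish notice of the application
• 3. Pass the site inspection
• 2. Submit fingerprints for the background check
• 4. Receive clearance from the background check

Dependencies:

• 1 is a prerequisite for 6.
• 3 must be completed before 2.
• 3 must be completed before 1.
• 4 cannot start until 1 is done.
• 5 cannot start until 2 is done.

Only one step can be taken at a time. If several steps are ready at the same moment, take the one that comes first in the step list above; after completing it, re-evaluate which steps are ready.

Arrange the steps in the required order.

Only 3 has no prerequisites, so it is first.
Ready: 1 and 2. 1 is listed earlier → 1.
6 and 4 now also ready, so the ready set is {6, 2, 4}; 6 is listed earlier → 6.
2 and 4 are both available; 2 is listed earlier → 2.
5 now also ready, so the ready set is {5, 4}; 5 is listed earlier → 5.
4 is the only step now ready → 4.

3, 1, 6, 2, 5, 4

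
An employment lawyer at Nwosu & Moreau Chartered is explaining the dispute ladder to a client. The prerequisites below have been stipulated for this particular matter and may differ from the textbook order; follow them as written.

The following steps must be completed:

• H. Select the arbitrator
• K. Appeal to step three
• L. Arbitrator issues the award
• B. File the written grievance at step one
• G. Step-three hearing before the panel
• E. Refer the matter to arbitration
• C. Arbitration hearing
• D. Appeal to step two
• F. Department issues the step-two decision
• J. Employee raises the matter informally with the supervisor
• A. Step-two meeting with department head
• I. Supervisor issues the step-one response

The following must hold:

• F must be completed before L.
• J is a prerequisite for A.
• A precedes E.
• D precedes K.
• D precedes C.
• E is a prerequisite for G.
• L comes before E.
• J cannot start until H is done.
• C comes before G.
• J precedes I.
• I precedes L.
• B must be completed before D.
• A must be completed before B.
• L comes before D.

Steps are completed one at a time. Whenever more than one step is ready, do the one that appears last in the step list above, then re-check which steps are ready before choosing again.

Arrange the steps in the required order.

F and H have no prerequisites; F is listed later, so F is first.
H is the only step now ready → H.
Next only J has its prerequisites met → J.
I and A are both available; I is listed later → I.
Now A and L have their prerequisites met. A is listed later, so A next.
B now also ready, so the ready set is {B, L}; B is listed later → B.
L needed I and F, now all done → L.
Now D and E have their prerequisites met. D is listed later, so D next.
C and K now also ready, so the ready set is {C, E, K}; C is listed later → C.
E and K are both available; E is listed later → E.
Now G and K have their prerequisites met. G is listed later, so G next.
K needed D, now all done → K.

F → H → J → I → A → B → L → D → C → E → G → K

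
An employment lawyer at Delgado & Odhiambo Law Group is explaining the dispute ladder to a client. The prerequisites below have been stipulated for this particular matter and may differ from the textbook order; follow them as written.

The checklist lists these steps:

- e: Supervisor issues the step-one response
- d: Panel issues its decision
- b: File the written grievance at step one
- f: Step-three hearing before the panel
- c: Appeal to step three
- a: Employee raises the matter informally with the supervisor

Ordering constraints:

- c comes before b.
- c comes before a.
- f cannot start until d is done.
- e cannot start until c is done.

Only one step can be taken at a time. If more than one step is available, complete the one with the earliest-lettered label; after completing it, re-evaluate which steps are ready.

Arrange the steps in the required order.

c, a, b, d, e, f

c and d have no prerequisites; c has the earlier label, so c is first.
a, b and e now also ready, so the ready set is {a, b, d, e}; a has the earlier label → a.
Ready: b, d and e. b has the earlier label → b.
Ready: d and e. d has the earlier label → d.
f now also ready, so the ready set is {e, f}; e has the earlier label → e.
That leaves f as the only ready step → f.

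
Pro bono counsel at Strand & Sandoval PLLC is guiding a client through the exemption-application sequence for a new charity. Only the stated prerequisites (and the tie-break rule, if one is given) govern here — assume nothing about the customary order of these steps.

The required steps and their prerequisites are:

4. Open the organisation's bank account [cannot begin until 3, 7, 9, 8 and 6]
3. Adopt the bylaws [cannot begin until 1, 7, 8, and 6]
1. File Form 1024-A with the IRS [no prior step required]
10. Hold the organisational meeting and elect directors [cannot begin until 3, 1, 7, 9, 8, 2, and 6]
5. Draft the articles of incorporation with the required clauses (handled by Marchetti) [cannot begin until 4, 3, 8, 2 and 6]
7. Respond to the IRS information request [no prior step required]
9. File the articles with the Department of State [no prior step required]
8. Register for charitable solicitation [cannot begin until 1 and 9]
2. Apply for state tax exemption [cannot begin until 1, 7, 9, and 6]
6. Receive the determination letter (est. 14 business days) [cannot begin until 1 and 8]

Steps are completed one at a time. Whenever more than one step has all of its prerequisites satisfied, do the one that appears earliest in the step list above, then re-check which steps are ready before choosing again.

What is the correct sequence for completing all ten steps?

1, 7, 9, 8, 6, 3, 4, 2, 10, 5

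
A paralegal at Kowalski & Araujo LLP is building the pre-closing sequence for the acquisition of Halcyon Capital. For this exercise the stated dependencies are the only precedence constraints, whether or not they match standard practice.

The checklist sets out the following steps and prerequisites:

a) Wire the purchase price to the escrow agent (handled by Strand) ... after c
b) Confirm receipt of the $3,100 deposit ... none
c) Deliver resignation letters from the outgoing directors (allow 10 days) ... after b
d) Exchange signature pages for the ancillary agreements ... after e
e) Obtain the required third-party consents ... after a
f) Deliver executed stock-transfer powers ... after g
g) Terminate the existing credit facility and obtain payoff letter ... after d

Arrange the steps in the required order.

b has no prerequisites → b first.
c needed b, now all done → c.
That leaves a as the only ready step → a.
That leaves e as the only ready step → e.
That leaves d as the only ready step → d.
g needed d, now all done → g.
Next only f has its prerequisites met → f.

b c a e d g f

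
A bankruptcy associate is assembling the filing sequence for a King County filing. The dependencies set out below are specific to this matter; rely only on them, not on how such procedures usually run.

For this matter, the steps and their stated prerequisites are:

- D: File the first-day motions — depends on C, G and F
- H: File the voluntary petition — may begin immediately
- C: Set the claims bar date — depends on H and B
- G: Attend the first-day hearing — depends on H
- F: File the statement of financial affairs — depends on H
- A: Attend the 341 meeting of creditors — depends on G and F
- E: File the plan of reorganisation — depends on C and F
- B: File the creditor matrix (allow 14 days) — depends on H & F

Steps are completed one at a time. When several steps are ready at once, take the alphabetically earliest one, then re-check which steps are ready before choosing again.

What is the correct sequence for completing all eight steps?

H, F, B, C, E, G, A, D

H is the only step with nothing outstanding, so it goes first.
Ready: F and G. F has the earlier label → F.
B now also ready, so the ready set is {B, G}; B has the earlier label → B.
Ready: C and G. C has the earlier label → C.
E now also ready, so the ready set is {E, G}; E has the earlier label → E.
G is the only step now ready → G.
Now A and D have their prerequisites met. A has the earlier label, so A next.
Next only D has its prerequisites met → D.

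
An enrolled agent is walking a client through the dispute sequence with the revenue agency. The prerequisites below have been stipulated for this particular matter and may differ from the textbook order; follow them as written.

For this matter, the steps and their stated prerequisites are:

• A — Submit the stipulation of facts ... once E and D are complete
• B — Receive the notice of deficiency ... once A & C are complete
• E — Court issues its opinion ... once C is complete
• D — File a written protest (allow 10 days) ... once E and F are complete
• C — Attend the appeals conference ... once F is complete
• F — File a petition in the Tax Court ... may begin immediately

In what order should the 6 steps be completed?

F, C, E, D, A, B

F is the only step with nothing outstanding, so it goes first.
That leaves C as the only ready step → C.
That leaves E as the only ready step → E.
D is the only step now ready → D.
That leaves A as the only ready step → A.
Next only B has its prerequisites met → B.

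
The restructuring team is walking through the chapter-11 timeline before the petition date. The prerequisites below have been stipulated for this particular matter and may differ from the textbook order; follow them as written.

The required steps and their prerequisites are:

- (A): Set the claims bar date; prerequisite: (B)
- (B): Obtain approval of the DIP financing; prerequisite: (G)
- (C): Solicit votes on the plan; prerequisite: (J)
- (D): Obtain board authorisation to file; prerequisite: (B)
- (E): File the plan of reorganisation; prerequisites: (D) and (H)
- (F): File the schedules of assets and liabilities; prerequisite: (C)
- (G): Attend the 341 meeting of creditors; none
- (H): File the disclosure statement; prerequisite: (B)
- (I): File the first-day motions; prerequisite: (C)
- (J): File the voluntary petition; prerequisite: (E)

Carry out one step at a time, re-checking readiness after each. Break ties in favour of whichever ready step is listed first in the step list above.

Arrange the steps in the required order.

(G), (B), (A), (D), (H), (E), (J), (C), (F), (I)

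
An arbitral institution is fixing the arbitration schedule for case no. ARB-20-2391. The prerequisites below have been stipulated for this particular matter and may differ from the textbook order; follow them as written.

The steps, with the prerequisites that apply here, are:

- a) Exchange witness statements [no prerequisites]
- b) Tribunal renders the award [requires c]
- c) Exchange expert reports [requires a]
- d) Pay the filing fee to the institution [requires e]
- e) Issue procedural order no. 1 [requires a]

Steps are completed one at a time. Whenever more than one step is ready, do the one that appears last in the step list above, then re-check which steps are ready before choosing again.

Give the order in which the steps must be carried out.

a is the only step with nothing outstanding, so it goes first.
Ready: e and c. e is listed later → e.
d now also ready, so the ready set is {d, c}; d is listed later → d.
c is the only step now ready → c.
b needed c, now all done → b.

a, e, d, c, b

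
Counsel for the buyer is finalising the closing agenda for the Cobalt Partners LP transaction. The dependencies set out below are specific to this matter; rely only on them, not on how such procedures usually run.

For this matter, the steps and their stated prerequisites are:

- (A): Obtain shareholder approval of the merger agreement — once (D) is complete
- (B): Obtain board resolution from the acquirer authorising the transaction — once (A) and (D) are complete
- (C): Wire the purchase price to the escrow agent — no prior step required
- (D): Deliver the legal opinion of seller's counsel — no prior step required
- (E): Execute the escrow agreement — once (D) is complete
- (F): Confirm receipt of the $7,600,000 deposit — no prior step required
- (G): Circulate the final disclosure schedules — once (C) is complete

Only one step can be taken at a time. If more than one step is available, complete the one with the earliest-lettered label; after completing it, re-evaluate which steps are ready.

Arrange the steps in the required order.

(C), (D) and (F) have no prerequisites; (C) has the earlier label, so (C) is first.
Now (D), (F) and (G) have their prerequisites met. (D) has the earlier label, so (D) next.
Now (A), (E), (F) and (G) have their prerequisites met. (A) has the earlier label, so (A) next.
(B), (E), (F) and (G) are all available; (B) has the earlier label → (B).
Now (E), (F) and (G) have their prerequisites met. (E) has the earlier label, so (E) next.
Ready: (F) and (G). (F) has the earlier label → (F).
Next only (G) has its prerequisites met → (G).

(C), (D), (A), (B), (E), (F), (G)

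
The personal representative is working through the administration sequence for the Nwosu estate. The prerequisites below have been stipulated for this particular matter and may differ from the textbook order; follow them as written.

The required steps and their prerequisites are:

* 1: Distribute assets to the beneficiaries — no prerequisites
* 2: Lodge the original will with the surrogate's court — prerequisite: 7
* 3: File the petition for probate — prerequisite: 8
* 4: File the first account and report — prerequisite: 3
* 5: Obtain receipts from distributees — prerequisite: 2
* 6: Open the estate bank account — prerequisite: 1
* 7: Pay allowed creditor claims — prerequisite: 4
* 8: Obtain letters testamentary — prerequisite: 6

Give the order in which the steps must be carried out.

1 → 6 → 8 → 3 → 4 → 7 → 2 → 5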